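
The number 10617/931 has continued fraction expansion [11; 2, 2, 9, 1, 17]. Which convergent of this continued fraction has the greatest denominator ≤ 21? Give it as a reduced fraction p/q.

a_0 = 11: 11/1  (≤ bound)
a_1 = 2: 23/2  (≤ bound)
a_2 = 2: 57/5  (≤ bound)
a_3 = 9: 536/47  (> 21, stop)

57/5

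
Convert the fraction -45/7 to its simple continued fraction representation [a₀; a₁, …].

Run the Euclidean algorithm, recording each quotient:
-45 = -7·7 + 4, so a_0 = -7
7 = 1·4 + 3, so a_1 = 1
4 = 1·3 + 1, so a_2 = 1
3 = 3·1 + 0, so a_3 = 3

[-7; 1, 1, 3]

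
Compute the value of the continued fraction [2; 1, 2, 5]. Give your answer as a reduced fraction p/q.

43/16

Start with 5.
2 + 1/(5/1) = 2 + 1/5 = 11/5
1 + 1/(11/5) = 1 + 5/11 = 16/11
2 + 1/(16/11) = 2 + 11/16 = 43/16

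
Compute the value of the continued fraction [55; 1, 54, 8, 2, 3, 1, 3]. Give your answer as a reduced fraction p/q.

885577/15819

a_0 = 55: 55/1
a_1 = 1: 56/1
a_2 = 54: 3079/55
a_3 = 8: 24688/441
a_4 = 2: 52455/937
a_5 = 3: 182053/3252
a_6 = 1: 234508/4189
a_7 = 3: 885577/15819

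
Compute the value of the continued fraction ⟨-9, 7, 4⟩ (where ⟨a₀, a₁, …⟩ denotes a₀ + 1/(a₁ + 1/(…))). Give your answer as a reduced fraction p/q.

-257/29

Starting at the tail and folding back:
Start with 4.
7 + 1/(4/1) = 7 + 1/4 = 29/4
-9 + 1/(29/4) = -9 + 4/29 = -257/29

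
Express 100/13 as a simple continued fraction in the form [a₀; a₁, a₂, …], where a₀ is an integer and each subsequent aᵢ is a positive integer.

[7; 1, 2, 4]

100 = 7·13 + 9, so a_0 = 7
13 = 1·9 + 4, so a_1 = 1
9 = 2·4 + 1, so a_2 = 2
4 = 4·1 + 0, so a_3 = 4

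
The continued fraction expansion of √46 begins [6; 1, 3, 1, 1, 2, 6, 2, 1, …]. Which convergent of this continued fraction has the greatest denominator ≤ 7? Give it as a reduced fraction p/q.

34/5

a_0 = 6: 6/1  (≤ bound)
a_1 = 1: 7/1  (≤ bound)
a_2 = 3: 27/4  (≤ bound)
a_3 = 1: 34/5  (≤ bound)
a_4 = 1: 61/9  (> 7, stop)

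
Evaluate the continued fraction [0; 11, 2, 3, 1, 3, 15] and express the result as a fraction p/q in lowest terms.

519/5938

Start with 15.
3 + 1/(15/1) = 3 + 1/15 = 46/15
1 + 1/(46/15) = 1 + 15/46 = 61/46
3 + 1/(61/46) = 3 + 46/61 = 229/61
2 + 1/(229/61) = 2 + 61/229 = 519/229
11 + 1/(519/229) = 11 + 229/519 = 5938/519
0 + 1/(5938/519) = 0 + 519/5938 = 519/5938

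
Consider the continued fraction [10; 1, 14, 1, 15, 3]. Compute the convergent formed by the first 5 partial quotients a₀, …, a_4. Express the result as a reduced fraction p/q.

a_0 = 10: 10/1
a_1 = 1: 11/1
a_2 = 14: 164/15
a_3 = 1: 175/16
a_4 = 15: 2789/255

2789/255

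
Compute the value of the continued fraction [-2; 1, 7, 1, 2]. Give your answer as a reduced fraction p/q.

a_0 = -2: -2/1
a_1 = 1: -1/1
a_2 = 7: -9/8
a_3 = 1: -10/9
a_4 = 2: -29/26

-29/26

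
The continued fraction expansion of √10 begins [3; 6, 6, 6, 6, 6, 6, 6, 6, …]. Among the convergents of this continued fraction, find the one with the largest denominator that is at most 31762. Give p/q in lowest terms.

27379/8658

a_0 = 3: 3/1  (≤ bound)
a_1 = 6: 19/6  (≤ bound)
a_2 = 6: 117/37  (≤ bound)
a_3 = 6: 721/228  (≤ bound)
a_4 = 6: 4443/1405  (≤ bound)
a_5 = 6: 27379/8658  (≤ bound)
a_6 = 6: 168717/53353  (> 31762, stop)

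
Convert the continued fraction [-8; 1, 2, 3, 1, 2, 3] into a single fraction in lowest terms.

-884/121

Compute successive convergents:
a_0 = -8: -8/1
a_1 = 1: -7/1
a_2 = 2: -22/3
a_3 = 3: -73/10
a_4 = 1: -95/13
a_5 = 2: -263/36
a_6 = 3: -884/121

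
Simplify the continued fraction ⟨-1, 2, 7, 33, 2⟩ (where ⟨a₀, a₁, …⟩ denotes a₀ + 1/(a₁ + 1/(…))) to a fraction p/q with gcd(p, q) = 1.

Collapse the nested fraction from the inside out:
Start with 2.
33 + 1/(2/1) = 33 + 1/2 = 67/2
7 + 1/(67/2) = 7 + 2/67 = 471/67
2 + 1/(471/67) = 2 + 67/471 = 1009/471
-1 + 1/(1009/471) = -1 + 471/1009 = -538/1009

-538/1009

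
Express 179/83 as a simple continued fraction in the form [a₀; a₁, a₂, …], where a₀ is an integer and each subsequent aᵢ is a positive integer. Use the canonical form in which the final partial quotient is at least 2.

[2; 6, 2, 1, 1, 2]

179 ÷ 83 → quotient 2, remainder 13
83 ÷ 13 → quotient 6, remainder 5
13 ÷ 5 → quotient 2, remainder 3
5 ÷ 3 → quotient 1, remainder 2
3 ÷ 2 → quotient 1, remainder 1
2 ÷ 1 → quotient 2, remainder 0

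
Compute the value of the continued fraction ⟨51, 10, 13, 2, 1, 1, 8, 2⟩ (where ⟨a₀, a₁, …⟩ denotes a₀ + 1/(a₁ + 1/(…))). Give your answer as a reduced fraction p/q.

627550/12281

Start with 2.
8 + 1/(2/1) = 8 + 1/2 = 17/2
1 + 1/(17/2) = 1 + 2/17 = 19/17
1 + 1/(19/17) = 1 + 17/19 = 36/19
2 + 1/(36/19) = 2 + 19/36 = 91/36
13 + 1/(91/36) = 13 + 36/91 = 1219/91
10 + 1/(1219/91) = 10 + 91/1219 = 12281/1219
51 + 1/(12281/1219) = 51 + 1219/12281 = 627550/12281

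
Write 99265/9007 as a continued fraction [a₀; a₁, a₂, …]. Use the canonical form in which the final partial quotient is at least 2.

99265 ÷ 9007 → quotient 11, remainder 188
9007 ÷ 188 → quotient 47, remainder 171
188 ÷ 171 → quotient 1, remainder 17
171 ÷ 17 → quotient 10, remainder 1
17 ÷ 1 → quotient 17, remainder 0

[11; 47, 1, 10, 17]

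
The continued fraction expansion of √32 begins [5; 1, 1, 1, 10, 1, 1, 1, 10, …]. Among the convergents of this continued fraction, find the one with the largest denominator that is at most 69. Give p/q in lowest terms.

379/67

a_0 = 5: 5/1  (≤ bound)
a_1 = 1: 6/1  (≤ bound)
a_2 = 1: 11/2  (≤ bound)
a_3 = 1: 17/3  (≤ bound)
a_4 = 10: 181/32  (≤ bound)
a_5 = 1: 198/35  (≤ bound)
a_6 = 1: 379/67  (≤ bound)
a_7 = 1: 577/102  (> 69, stop)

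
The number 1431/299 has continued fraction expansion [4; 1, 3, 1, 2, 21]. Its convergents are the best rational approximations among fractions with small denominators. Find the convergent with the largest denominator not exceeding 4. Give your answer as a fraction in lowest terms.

19/4

a_0 = 4: 4/1  (≤ bound)
a_1 = 1: 5/1  (≤ bound)
a_2 = 3: 19/4  (≤ bound)
a_3 = 1: 24/5  (> 4, stop)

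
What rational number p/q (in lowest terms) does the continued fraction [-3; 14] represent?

Start with 14.
-3 + 1/(14/1) = -3 + 1/14 = -41/14

-41/14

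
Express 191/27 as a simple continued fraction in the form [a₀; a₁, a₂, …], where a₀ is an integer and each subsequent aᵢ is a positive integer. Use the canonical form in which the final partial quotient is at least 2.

[7; 13, 2]

Apply division with remainder until the remainder is 0:
191 = 7·27 + 2, so a_0 = 7
27 = 13·2 + 1, so a_1 = 13
2 = 2·1 + 0, so a_2 = 2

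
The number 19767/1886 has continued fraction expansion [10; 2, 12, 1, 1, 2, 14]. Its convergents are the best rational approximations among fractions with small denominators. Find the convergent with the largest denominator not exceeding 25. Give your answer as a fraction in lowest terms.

a_0 = 10: 10/1  (≤ bound)
a_1 = 2: 21/2  (≤ bound)
a_2 = 12: 262/25  (≤ bound)
a_3 = 1: 283/27  (> 25, stop)

262/25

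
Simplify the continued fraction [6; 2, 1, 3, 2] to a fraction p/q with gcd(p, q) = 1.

a_0 = 6: 6/1
a_1 = 2: 13/2
a_2 = 1: 19/3
a_3 = 3: 70/11
a_4 = 2: 159/25

159/25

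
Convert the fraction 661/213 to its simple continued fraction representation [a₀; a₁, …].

661 = 3·213 + 22, so a_0 = 3
213 = 9·22 + 15, so a_1 = 9
22 = 1·15 + 7, so a_2 = 1
15 = 2·7 + 1, so a_3 = 2
7 = 7·1 + 0, so a_4 = 7

[3; 9, 1, 2, 7]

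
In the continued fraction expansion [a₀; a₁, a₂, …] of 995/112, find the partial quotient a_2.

995 ÷ 112 → quotient 8, remainder 99
112 ÷ 99 → quotient 1, remainder 13
99 ÷ 13 → quotient 7, remainder 8

7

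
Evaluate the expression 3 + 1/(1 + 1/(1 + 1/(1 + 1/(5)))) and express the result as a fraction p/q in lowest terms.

62/17

Collapse the nested fraction from the inside out:
Start with 5.
1 + 1/(5/1) = 1 + 1/5 = 6/5
1 + 1/(6/5) = 1 + 5/6 = 11/6
1 + 1/(11/6) = 1 + 6/11 = 17/11
3 + 1/(17/11) = 3 + 11/17 = 62/17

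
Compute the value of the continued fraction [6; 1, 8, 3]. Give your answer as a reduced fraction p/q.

193/28

Start with 3.
8 + 1/(3/1) = 8 + 1/3 = 25/3
1 + 1/(25/3) = 1 + 3/25 = 28/25
6 + 1/(28/25) = 6 + 25/28 = 193/28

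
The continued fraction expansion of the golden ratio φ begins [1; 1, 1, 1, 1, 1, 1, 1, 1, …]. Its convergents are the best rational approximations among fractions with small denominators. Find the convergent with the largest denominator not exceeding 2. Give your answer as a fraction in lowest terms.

3/2

List convergents until the denominator exceeds the bound:
a_0 = 1: 1/1  (≤ bound)
a_1 = 1: 2/1  (≤ bound)
a_2 = 1: 3/2  (≤ bound)
a_3 = 1: 5/3  (> 2, stop)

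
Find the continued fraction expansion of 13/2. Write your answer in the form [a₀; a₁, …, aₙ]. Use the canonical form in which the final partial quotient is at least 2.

Run the Euclidean algorithm, recording each quotient:
13 = 6·2 + 1, so a_0 = 6
2 = 2·1 + 0, so a_1 = 2

[6; 2]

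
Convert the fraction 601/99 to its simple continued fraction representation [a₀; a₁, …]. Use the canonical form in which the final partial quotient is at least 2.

[6; 14, 7]

601 ÷ 99 → quotient 6, remainder 7
99 ÷ 7 → quotient 14, remainder 1
7 ÷ 1 → quotient 7, remainder 0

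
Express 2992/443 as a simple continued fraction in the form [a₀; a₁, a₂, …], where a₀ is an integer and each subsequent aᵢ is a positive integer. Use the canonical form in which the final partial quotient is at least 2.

[6; 1, 3, 15, 1, 1, 3]

⌊2992/443⌋ = 6, remainder 334
⌊443/334⌋ = 1, remainder 109
⌊334/109⌋ = 3, remainder 7
⌊109/7⌋ = 15, remainder 4
⌊7/4⌋ = 1, remainder 3
⌊4/3⌋ = 1, remainder 1
⌊3/1⌋ = 3, remainder 0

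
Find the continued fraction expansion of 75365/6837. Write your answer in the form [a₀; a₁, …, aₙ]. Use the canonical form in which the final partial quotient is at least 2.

[11; 43, 3, 1, 2, 14]

Apply division with remainder until the remainder is 0:
⌊75365/6837⌋ = 11, remainder 158
⌊6837/158⌋ = 43, remainder 43
⌊158/43⌋ = 3, remainder 29
⌊43/29⌋ = 1, remainder 14
⌊29/14⌋ = 2, remainder 1
⌊14/1⌋ = 14, remainder 0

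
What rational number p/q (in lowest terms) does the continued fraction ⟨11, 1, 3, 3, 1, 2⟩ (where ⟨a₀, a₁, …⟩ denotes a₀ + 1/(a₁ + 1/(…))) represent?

553/47

a_0 = 11: 11/1
a_1 = 1: 12/1
a_2 = 3: 47/4
a_3 = 3: 153/13
a_4 = 1: 200/17
a_5 = 2: 553/47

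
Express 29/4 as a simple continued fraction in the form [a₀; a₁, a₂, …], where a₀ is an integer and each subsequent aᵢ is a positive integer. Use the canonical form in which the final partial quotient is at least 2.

[7; 4]

29 ÷ 4 → quotient 7, remainder 1
4 ÷ 1 → quotient 4, remainder 0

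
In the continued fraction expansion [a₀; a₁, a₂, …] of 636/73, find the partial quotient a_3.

2

636 ÷ 73 → quotient 8, remainder 52
73 ÷ 52 → quotient 1, remainder 21
52 ÷ 21 → quotient 2, remainder 10
21 ÷ 10 → quotient 2, remainder 1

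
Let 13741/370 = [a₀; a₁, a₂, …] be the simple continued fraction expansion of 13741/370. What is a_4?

12

13741 ÷ 370 → quotient 37, remainder 51
370 ÷ 51 → quotient 7, remainder 13
51 ÷ 13 → quotient 3, remainder 12
13 ÷ 12 → quotient 1, remainder 1
12 ÷ 1 → quotient 12, remainder 0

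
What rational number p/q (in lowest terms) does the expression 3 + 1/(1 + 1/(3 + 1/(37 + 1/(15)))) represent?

a_0 = 3: 3/1
a_1 = 1: 4/1
a_2 = 3: 15/4
a_3 = 37: 559/149
a_4 = 15: 8400/2239

8400/2239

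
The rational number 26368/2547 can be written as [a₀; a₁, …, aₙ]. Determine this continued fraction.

⌊26368/2547⌋ = 10, remainder 898
⌊2547/898⌋ = 2, remainder 751
⌊898/751⌋ = 1, remainder 147
⌊751/147⌋ = 5, remainder 16
⌊147/16⌋ = 9, remainder 3
⌊16/3⌋ = 5, remainder 1
⌊3/1⌋ = 3, remainder 0

[10; 2, 1, 5, 9, 5, 3]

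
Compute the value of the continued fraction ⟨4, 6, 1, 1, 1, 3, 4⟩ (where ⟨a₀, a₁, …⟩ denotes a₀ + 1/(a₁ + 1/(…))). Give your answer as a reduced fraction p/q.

1295/312

a_0 = 4: 4/1
a_1 = 6: 25/6
a_2 = 1: 29/7
a_3 = 1: 54/13
a_4 = 1: 83/20
a_5 = 3: 303/73
a_6 = 4: 1295/312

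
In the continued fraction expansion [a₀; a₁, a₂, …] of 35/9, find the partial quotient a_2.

Repeatedly divide and take the remainder:
35 = 3·9 + 8, so a_0 = 3
9 = 1·8 + 1, so a_1 = 1
8 = 8·1 + 0, so a_2 = 8

8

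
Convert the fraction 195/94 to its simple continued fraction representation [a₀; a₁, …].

195 = 2·94 + 7, so a_0 = 2
94 = 13·7 + 3, so a_1 = 13
7 = 2·3 + 1, so a_2 = 2
3 = 3·1 + 0, so a_3 = 3

[2; 13, 2, 3]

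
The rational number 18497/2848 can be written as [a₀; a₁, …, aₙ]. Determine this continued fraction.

[6; 2, 46, 1, 29]

⌊18497/2848⌋ = 6, remainder 1409
⌊2848/1409⌋ = 2, remainder 30
⌊1409/30⌋ = 46, remainder 29
⌊30/29⌋ = 1, remainder 1
⌊29/1⌋ = 29, remainder 0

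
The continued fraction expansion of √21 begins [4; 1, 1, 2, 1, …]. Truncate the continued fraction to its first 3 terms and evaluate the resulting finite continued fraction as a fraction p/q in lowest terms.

Compute successive convergents:
a_0 = 4: 4/1
a_1 = 1: 5/1
a_2 = 1: 9/2

9/2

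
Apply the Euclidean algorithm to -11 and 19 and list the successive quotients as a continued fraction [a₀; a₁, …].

[-1; 2, 2, 1, 2]

-11 ÷ 19 → quotient -1, remainder 8
19 ÷ 8 → quotient 2, remainder 3
8 ÷ 3 → quotient 2, remainder 2
3 ÷ 2 → quotient 1, remainder 1
2 ÷ 1 → quotient 2, remainder 0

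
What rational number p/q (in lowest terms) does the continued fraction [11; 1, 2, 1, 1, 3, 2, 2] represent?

Start with 2.
2 + 1/(2/1) = 2 + 1/2 = 5/2
3 + 1/(5/2) = 3 + 2/5 = 17/5
1 + 1/(17/5) = 1 + 5/17 = 22/17
1 + 1/(22/17) = 1 + 17/22 = 39/22
2 + 1/(39/22) = 2 + 22/39 = 100/39
1 + 1/(100/39) = 1 + 39/100 = 139/100
11 + 1/(139/100) = 11 + 100/139 = 1629/139

1629/139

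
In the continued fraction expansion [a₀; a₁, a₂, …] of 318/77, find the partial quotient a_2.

Run the Euclidean algorithm, recording each quotient:
318 = 4·77 + 10, so a_0 = 4
77 = 7·10 + 7, so a_1 = 7
10 = 1·7 + 3, so a_2 = 1

1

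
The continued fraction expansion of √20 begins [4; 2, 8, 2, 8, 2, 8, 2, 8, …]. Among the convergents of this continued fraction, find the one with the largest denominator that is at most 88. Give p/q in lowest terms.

161/36

a_0 = 4: 4/1  (≤ bound)
a_1 = 2: 9/2  (≤ bound)
a_2 = 8: 76/17  (≤ bound)
a_3 = 2: 161/36  (≤ bound)
a_4 = 8: 1364/305  (> 88, stop)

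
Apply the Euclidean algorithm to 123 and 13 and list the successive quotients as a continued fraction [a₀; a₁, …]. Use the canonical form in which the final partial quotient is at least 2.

[9; 2, 6]

123 ÷ 13 → quotient 9, remainder 6
13 ÷ 6 → quotient 2, remainder 1
6 ÷ 1 → quotient 6, remainder 0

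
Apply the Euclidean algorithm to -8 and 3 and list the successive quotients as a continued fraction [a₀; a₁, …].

[-3; 3]

Run the Euclidean algorithm, recording each quotient:
-8 ÷ 3 → quotient -3, remainder 1
3 ÷ 1 → quotient 3, remainder 0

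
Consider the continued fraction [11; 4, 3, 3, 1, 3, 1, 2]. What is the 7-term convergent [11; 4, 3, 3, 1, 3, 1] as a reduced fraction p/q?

Starting at the tail and folding back:
Start with 1.
3 + 1/(1/1) = 3 + 1/1 = 4/1
1 + 1/(4/1) = 1 + 1/4 = 5/4
3 + 1/(5/4) = 3 + 4/5 = 19/5
3 + 1/(19/5) = 3 + 5/19 = 62/19
4 + 1/(62/19) = 4 + 19/62 = 267/62
11 + 1/(267/62) = 11 + 62/267 = 2999/267

2999/267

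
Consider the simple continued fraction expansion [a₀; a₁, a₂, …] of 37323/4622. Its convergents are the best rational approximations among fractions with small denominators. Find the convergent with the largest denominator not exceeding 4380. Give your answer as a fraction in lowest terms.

2689/333

List convergents until the denominator exceeds the bound:
a_0 = 8: 8/1  (≤ bound)
a_1 = 13: 105/13  (≤ bound)
a_2 = 3: 323/40  (≤ bound)
a_3 = 7: 2366/293  (≤ bound)
a_4 = 1: 2689/333  (≤ bound)
a_5 = 13: 37323/4622  (> 4380, stop)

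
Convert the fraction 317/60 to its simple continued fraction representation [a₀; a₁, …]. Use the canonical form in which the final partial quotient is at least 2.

Apply division with remainder until the remainder is 0:
317 ÷ 60 → quotient 5, remainder 17
60 ÷ 17 → quotient 3, remainder 9
17 ÷ 9 → quotient 1, remainder 8
9 ÷ 8 → quotient 1, remainder 1
8 ÷ 1 → quotient 8, remainder 0

[5; 3, 1, 1, 8]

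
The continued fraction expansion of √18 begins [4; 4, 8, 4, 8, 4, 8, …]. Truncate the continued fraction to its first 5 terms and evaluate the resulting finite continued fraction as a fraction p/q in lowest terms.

Start with 8.
4 + 1/(8/1) = 4 + 1/8 = 33/8
8 + 1/(33/8) = 8 + 8/33 = 272/33
4 + 1/(272/33) = 4 + 33/272 = 1121/272
4 + 1/(1121/272) = 4 + 272/1121 = 4756/1121

4756/1121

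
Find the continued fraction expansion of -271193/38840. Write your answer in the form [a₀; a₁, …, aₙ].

⌊-271193/38840⌋ = -7, remainder 687
⌊38840/687⌋ = 56, remainder 368
⌊687/368⌋ = 1, remainder 319
⌊368/319⌋ = 1, remainder 49
⌊319/49⌋ = 6, remainder 25
⌊49/25⌋ = 1, remainder 24
⌊25/24⌋ = 1, remainder 1
⌊24/1⌋ = 24, remainder 0

[-7; 56, 1, 1, 6, 1, 1, 24]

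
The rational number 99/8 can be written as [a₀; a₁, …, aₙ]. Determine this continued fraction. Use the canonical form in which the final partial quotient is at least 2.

Repeatedly divide and take the remainder:
99 ÷ 8 → quotient 12, remainder 3
8 ÷ 3 → quotient 2, remainder 2
3 ÷ 2 → quotient 1, remainder 1
2 ÷ 1 → quotient 2, remainder 0

[12; 2, 1, 2]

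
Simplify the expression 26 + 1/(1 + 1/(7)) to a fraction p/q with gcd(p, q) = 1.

Start with 7.
1 + 1/(7/1) = 1 + 1/7 = 8/7
26 + 1/(8/7) = 26 + 7/8 = 215/8

215/8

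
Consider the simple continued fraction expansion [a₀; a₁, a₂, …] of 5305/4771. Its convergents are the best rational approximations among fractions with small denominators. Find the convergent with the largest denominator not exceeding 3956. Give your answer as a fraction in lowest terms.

606/545

List convergents until the denominator exceeds the bound:
a_0 = 1: 1/1  (≤ bound)
a_1 = 8: 9/8  (≤ bound)
a_2 = 1: 10/9  (≤ bound)
a_3 = 14: 149/134  (≤ bound)
a_4 = 3: 457/411  (≤ bound)
a_5 = 1: 606/545  (≤ bound)
a_6 = 8: 5305/4771  (> 3956, stop)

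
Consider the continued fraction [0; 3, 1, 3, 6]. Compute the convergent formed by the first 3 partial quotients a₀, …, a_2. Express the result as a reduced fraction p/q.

1/4

Build up convergents one term at a time:
a_0 = 0: 0/1
a_1 = 3: 1/3
a_2 = 1: 1/4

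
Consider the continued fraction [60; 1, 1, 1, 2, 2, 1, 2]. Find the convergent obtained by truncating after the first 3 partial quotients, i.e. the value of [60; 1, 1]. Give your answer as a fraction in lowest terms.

121/2

Start with 1.
1 + 1/(1/1) = 1 + 1/1 = 2/1
60 + 1/(2/1) = 60 + 1/2 = 121/2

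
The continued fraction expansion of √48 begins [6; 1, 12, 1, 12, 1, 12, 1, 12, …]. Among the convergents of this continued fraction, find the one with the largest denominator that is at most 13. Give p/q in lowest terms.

a_0 = 6: 6/1  (≤ bound)
a_1 = 1: 7/1  (≤ bound)
a_2 = 12: 90/13  (≤ bound)
a_3 = 1: 97/14  (> 13, stop)

90/13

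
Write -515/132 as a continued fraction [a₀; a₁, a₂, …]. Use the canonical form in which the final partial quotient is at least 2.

-515 ÷ 132 → quotient -4, remainder 13
132 ÷ 13 → quotient 10, remainder 2
13 ÷ 2 → quotient 6, remainder 1
2 ÷ 1 → quotient 2, remainder 0

[-4; 10, 6, 2]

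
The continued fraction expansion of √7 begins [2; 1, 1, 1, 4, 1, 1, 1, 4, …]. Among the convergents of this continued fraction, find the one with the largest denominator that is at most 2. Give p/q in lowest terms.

List convergents until the denominator exceeds the bound:
a_0 = 2: 2/1  (≤ bound)
a_1 = 1: 3/1  (≤ bound)
a_2 = 1: 5/2  (≤ bound)
a_3 = 1: 8/3  (> 2, stop)

5/2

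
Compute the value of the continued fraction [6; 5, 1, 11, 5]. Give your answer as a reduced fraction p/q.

Build up convergents one term at a time:
a_0 = 6: 6/1
a_1 = 5: 31/5
a_2 = 1: 37/6
a_3 = 11: 438/71
a_4 = 5: 2227/361

2227/361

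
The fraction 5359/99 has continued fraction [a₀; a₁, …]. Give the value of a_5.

Repeatedly divide and take the remainder:
5359 ÷ 99 → quotient 54, remainder 13
99 ÷ 13 → quotient 7, remainder 8
13 ÷ 8 → quotient 1, remainder 5
8 ÷ 5 → quotient 1, remainder 3
5 ÷ 3 → quotient 1, remainder 2
3 ÷ 2 → quotient 1, remainder 1

1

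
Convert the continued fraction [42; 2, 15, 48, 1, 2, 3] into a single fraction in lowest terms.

642229/15117

Work from the innermost term outward:
Start with 3.
2 + 1/(3/1) = 2 + 1/3 = 7/3
1 + 1/(7/3) = 1 + 3/7 = 10/7
48 + 1/(10/7) = 48 + 7/10 = 487/10
15 + 1/(487/10) = 15 + 10/487 = 7315/487
2 + 1/(7315/487) = 2 + 487/7315 = 15117/7315
42 + 1/(15117/7315) = 42 + 7315/15117 = 642229/15117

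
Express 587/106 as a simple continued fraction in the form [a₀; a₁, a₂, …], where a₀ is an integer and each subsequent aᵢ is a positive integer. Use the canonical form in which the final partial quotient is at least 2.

[5; 1, 1, 6, 8]

587 ÷ 106 → quotient 5, remainder 57
106 ÷ 57 → quotient 1, remainder 49
57 ÷ 49 → quotient 1, remainder 8
49 ÷ 8 → quotient 6, remainder 1
8 ÷ 1 → quotient 8, remainder 0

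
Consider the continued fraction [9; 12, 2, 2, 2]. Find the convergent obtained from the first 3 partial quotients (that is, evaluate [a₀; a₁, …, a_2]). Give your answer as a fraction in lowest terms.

Start with 2.
12 + 1/(2/1) = 12 + 1/2 = 25/2
9 + 1/(25/2) = 9 + 2/25 = 227/25

227/25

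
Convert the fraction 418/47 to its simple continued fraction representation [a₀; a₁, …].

[8; 1, 8, 2, 2]

418 ÷ 47 → quotient 8, remainder 42
47 ÷ 42 → quotient 1, remainder 5
42 ÷ 5 → quotient 8, remainder 2
5 ÷ 2 → quotient 2, remainder 1
2 ÷ 1 → quotient 2, remainder 0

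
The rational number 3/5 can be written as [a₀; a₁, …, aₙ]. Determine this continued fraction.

Run the Euclidean algorithm, recording each quotient:
⌊3/5⌋ = 0, remainder 3
⌊5/3⌋ = 1, remainder 2
⌊3/2⌋ = 1, remainder 1
⌊2/1⌋ = 2, remainder 0

[0; 1, 1, 2]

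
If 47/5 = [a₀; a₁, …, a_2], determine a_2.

Repeatedly divide and take the remainder:
47 ÷ 5 → quotient 9, remainder 2
5 ÷ 2 → quotient 2, remainder 1
2 ÷ 1 → quotient 2, remainder 0

2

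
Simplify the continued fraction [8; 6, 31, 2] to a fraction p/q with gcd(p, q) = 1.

3103/380

a_0 = 8: 8/1
a_1 = 6: 49/6
a_2 = 31: 1527/187
a_3 = 2: 3103/380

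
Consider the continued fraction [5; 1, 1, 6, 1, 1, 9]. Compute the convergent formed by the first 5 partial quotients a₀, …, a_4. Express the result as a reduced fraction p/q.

Starting at the tail and folding back:
Start with 1.
6 + 1/(1/1) = 6 + 1/1 = 7/1
1 + 1/(7/1) = 1 + 1/7 = 8/7
1 + 1/(8/7) = 1 + 7/8 = 15/8
5 + 1/(15/8) = 5 + 8/15 = 83/15

83/15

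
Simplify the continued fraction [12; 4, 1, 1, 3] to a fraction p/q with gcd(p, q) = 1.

391/32

Compute successive convergents:
a_0 = 12: 12/1
a_1 = 4: 49/4
a_2 = 1: 61/5
a_3 = 1: 110/9
a_4 = 3: 391/32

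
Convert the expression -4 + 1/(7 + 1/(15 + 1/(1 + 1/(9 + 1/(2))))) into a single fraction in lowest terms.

Use the convergent recurrence hₖ = aₖ·hₖ₋₁ + hₖ₋₂ (and likewise for the denominators kₖ):
a_0 = -4: -4/1
a_1 = 7: -27/7
a_2 = 15: -409/106
a_3 = 1: -436/113
a_4 = 9: -4333/1123
a_5 = 2: -9102/2359

-9102/2359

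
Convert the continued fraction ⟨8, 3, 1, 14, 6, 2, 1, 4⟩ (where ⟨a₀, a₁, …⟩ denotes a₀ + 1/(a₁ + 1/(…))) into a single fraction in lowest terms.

43805/5307

Starting at the tail and folding back:
Start with 4.
1 + 1/(4/1) = 1 + 1/4 = 5/4
2 + 1/(5/4) = 2 + 4/5 = 14/5
6 + 1/(14/5) = 6 + 5/14 = 89/14
14 + 1/(89/14) = 14 + 14/89 = 1260/89
1 + 1/(1260/89) = 1 + 89/1260 = 1349/1260
3 + 1/(1349/1260) = 3 + 1260/1349 = 5307/1349
8 + 1/(5307/1349) = 8 + 1349/5307 = 43805/5307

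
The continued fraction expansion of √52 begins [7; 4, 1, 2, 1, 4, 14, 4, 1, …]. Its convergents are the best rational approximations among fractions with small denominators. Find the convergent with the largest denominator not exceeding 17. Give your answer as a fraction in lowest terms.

101/14

a_0 = 7: 7/1  (≤ bound)
a_1 = 4: 29/4  (≤ bound)
a_2 = 1: 36/5  (≤ bound)
a_3 = 2: 101/14  (≤ bound)
a_4 = 1: 137/19  (> 17, stop)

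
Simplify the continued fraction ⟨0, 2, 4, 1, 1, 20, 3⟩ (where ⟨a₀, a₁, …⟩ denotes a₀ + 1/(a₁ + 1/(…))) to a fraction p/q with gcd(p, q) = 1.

a_0 = 0: 0/1
a_1 = 2: 1/2
a_2 = 4: 4/9
a_3 = 1: 5/11
a_4 = 1: 9/20
a_5 = 20: 185/411
a_6 = 3: 564/1253

564/1253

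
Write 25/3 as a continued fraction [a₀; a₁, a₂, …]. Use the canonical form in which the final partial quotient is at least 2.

[8; 3]

⌊25/3⌋ = 8, remainder 1
⌊3/1⌋ = 3, remainder 0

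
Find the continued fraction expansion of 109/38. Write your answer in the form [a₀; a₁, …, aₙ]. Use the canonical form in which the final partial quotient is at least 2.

[2; 1, 6, 1, 1, 2]

⌊109/38⌋ = 2, remainder 33
⌊38/33⌋ = 1, remainder 5
⌊33/5⌋ = 6, remainder 3
⌊5/3⌋ = 1, remainder 2
⌊3/2⌋ = 1, remainder 1
⌊2/1⌋ = 2, remainder 0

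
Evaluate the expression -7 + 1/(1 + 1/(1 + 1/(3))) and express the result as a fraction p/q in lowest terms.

-45/7

Start with 3.
1 + 1/(3/1) = 1 + 1/3 = 4/3
1 + 1/(4/3) = 1 + 3/4 = 7/4
-7 + 1/(7/4) = -7 + 4/7 = -45/7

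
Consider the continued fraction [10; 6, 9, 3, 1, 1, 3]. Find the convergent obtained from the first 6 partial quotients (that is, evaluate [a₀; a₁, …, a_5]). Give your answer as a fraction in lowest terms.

4035/397

Start with 1.
1 + 1/(1/1) = 1 + 1/1 = 2/1
3 + 1/(2/1) = 3 + 1/2 = 7/2
9 + 1/(7/2) = 9 + 2/7 = 65/7
6 + 1/(65/7) = 6 + 7/65 = 397/65
10 + 1/(397/65) = 10 + 65/397 = 4035/397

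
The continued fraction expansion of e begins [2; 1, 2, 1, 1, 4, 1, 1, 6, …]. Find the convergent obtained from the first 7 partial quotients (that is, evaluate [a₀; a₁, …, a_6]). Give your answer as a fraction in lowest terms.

Work from the innermost term outward:
Start with 1.
4 + 1/(1/1) = 4 + 1/1 = 5/1
1 + 1/(5/1) = 1 + 1/5 = 6/5
1 + 1/(6/5) = 1 + 5/6 = 11/6
2 + 1/(11/6) = 2 + 6/11 = 28/11
1 + 1/(28/11) = 1 + 11/28 = 39/28
2 + 1/(39/28) = 2 + 28/39 = 106/39

106/39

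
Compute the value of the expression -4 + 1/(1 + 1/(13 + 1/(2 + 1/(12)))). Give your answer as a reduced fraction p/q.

-1111/362

Work from the innermost term outward:
Start with 12.
2 + 1/(12/1) = 2 + 1/12 = 25/12
13 + 1/(25/12) = 13 + 12/25 = 337/25
1 + 1/(337/25) = 1 + 25/337 = 362/337
-4 + 1/(362/337) = -4 + 337/362 = -1111/362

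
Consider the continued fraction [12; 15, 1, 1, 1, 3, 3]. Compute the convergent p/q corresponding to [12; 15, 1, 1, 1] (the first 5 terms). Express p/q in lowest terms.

Start with 1.
1 + 1/(1/1) = 1 + 1/1 = 2/1
1 + 1/(2/1) = 1 + 1/2 = 3/2
15 + 1/(3/2) = 15 + 2/3 = 47/3
12 + 1/(47/3) = 12 + 3/47 = 567/47

567/47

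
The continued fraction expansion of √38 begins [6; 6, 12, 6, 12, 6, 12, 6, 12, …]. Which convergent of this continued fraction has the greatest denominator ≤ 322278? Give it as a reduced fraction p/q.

202501/32850

a_0 = 6: 6/1  (≤ bound)
a_1 = 6: 37/6  (≤ bound)
a_2 = 12: 450/73  (≤ bound)
a_3 = 6: 2737/444  (≤ bound)
a_4 = 12: 33294/5401  (≤ bound)
a_5 = 6: 202501/32850  (≤ bound)
a_6 = 12: 2463306/399601  (> 322278, stop)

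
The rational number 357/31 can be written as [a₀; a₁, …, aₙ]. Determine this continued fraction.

357 = 11·31 + 16, so a_0 = 11
31 = 1·16 + 15, so a_1 = 1
16 = 1·15 + 1, so a_2 = 1
15 = 15·1 + 0, so a_3 = 15

[11; 1, 1, 15]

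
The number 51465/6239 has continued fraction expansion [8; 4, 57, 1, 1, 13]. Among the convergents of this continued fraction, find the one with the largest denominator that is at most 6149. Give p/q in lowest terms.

List convergents until the denominator exceeds the bound:
a_0 = 8: 8/1  (≤ bound)
a_1 = 4: 33/4  (≤ bound)
a_2 = 57: 1889/229  (≤ bound)
a_3 = 1: 1922/233  (≤ bound)
a_4 = 1: 3811/462  (≤ bound)
a_5 = 13: 51465/6239  (> 6149, stop)

3811/462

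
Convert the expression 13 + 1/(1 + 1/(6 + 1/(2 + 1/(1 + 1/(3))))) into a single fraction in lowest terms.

1123/81

Start with 3.
1 + 1/(3/1) = 1 + 1/3 = 4/3
2 + 1/(4/3) = 2 + 3/4 = 11/4
6 + 1/(11/4) = 6 + 4/11 = 70/11
1 + 1/(70/11) = 1 + 11/70 = 81/70
13 + 1/(81/70) = 13 + 70/81 = 1123/81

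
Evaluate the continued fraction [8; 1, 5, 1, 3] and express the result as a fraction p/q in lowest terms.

Start with 3.
1 + 1/(3/1) = 1 + 1/3 = 4/3
5 + 1/(4/3) = 5 + 3/4 = 23/4
1 + 1/(23/4) = 1 + 4/23 = 27/23
8 + 1/(27/23) = 8 + 23/27 = 239/27

239/27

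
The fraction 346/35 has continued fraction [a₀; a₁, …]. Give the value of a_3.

Apply division with remainder until the remainder is 0:
⌊346/35⌋ = 9, remainder 31
⌊35/31⌋ = 1, remainder 4
⌊31/4⌋ = 7, remainder 3
⌊4/3⌋ = 1, remainder 1

1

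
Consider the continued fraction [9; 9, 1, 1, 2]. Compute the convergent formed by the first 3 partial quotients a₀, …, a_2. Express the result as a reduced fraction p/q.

91/10

Start with 1.
9 + 1/(1/1) = 9 + 1/1 = 10/1
9 + 1/(10/1) = 9 + 1/10 = 91/10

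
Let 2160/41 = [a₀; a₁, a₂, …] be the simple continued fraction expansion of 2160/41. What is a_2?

2160 = 52·41 + 28, so a_0 = 52
41 = 1·28 + 13, so a_1 = 1
28 = 2·13 + 2, so a_2 = 2

2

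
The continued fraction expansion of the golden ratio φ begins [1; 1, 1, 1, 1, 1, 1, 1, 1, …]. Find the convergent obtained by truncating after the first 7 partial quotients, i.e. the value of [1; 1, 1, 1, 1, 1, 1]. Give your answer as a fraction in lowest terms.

a_0 = 1: 1/1
a_1 = 1: 2/1
a_2 = 1: 3/2
a_3 = 1: 5/3
a_4 = 1: 8/5
a_5 = 1: 13/8
a_6 = 1: 21/13

21/13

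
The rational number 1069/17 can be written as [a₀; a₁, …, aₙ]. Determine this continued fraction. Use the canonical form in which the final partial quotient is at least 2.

1069 = 62·17 + 15, so a_0 = 62
17 = 1·15 + 2, so a_1 = 1
15 = 7·2 + 1, so a_2 = 7
2 = 2·1 + 0, so a_3 = 2

[62; 1, 7, 2]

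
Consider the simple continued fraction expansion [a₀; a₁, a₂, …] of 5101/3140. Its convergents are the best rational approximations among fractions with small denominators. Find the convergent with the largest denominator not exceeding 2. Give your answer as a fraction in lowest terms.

3/2

List convergents until the denominator exceeds the bound:
a_0 = 1: 1/1  (≤ bound)
a_1 = 1: 2/1  (≤ bound)
a_2 = 1: 3/2  (≤ bound)
a_3 = 1: 5/3  (> 2, stop)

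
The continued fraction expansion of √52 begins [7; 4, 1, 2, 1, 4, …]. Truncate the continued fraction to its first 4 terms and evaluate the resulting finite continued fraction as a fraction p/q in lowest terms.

101/14

Build up convergents one term at a time:
a_0 = 7: 7/1
a_1 = 4: 29/4
a_2 = 1: 36/5
a_3 = 2: 101/14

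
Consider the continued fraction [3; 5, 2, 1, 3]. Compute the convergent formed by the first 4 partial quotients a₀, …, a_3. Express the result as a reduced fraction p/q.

Use the convergent recurrence hₖ = aₖ·hₖ₋₁ + hₖ₋₂ (and likewise for the denominators kₖ):
a_0 = 3: 3/1
a_1 = 5: 16/5
a_2 = 2: 35/11
a_3 = 1: 51/16

51/16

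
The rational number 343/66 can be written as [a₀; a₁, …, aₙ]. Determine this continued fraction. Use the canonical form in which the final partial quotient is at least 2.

[5; 5, 13]

Repeatedly divide and take the remainder:
343 ÷ 66 → quotient 5, remainder 13
66 ÷ 13 → quotient 5, remainder 1
13 ÷ 1 → quotient 13, remainder 0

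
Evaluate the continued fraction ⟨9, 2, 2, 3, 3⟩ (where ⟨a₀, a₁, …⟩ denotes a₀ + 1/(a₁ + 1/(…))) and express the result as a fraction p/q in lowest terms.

Collapse the nested fraction from the inside out:
Start with 3.
3 + 1/(3/1) = 3 + 1/3 = 10/3
2 + 1/(10/3) = 2 + 3/10 = 23/10
2 + 1/(23/10) = 2 + 10/23 = 56/23
9 + 1/(56/23) = 9 + 23/56 = 527/56

527/56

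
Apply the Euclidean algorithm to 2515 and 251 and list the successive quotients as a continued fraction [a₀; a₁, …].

[10; 50, 5]

Repeatedly divide and take the remainder:
2515 = 10·251 + 5, so a_0 = 10
251 = 50·5 + 1, so a_1 = 50
5 = 5·1 + 0, so a_2 = 5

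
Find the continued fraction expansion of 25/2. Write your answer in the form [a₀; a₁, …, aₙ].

25 = 12·2 + 1, so a_0 = 12
2 = 2·1 + 0, so a_1 = 2

[12; 2]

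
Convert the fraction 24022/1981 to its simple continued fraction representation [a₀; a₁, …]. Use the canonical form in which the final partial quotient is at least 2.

[12; 7, 1, 12, 6, 3]

24022 ÷ 1981 → quotient 12, remainder 250
1981 ÷ 250 → quotient 7, remainder 231
250 ÷ 231 → quotient 1, remainder 19
231 ÷ 19 → quotient 12, remainder 3
19 ÷ 3 → quotient 6, remainder 1
3 ÷ 1 → quotient 3, remainder 0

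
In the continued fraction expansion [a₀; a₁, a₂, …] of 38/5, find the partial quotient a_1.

Repeatedly divide and take the remainder:
⌊38/5⌋ = 7, remainder 3
⌊5/3⌋ = 1, remainder 2

1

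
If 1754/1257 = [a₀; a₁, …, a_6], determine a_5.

14

⌊1754/1257⌋ = 1, remainder 497
⌊1257/497⌋ = 2, remainder 263
⌊497/263⌋ = 1, remainder 234
⌊263/234⌋ = 1, remainder 29
⌊234/29⌋ = 8, remainder 2
⌊29/2⌋ = 14, remainder 1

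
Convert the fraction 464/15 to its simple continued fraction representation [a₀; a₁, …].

[30; 1, 14]

Repeatedly divide and take the remainder:
464 ÷ 15 → quotient 30, remainder 14
15 ÷ 14 → quotient 1, remainder 1
14 ÷ 1 → quotient 14, remainder 0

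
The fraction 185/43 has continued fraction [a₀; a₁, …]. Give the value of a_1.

185 = 4·43 + 13, so a_0 = 4
43 = 3·13 + 4, so a_1 = 3

3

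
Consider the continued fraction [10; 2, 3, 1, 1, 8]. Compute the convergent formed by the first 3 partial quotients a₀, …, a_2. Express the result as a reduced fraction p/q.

73/7

a_0 = 10: 10/1
a_1 = 2: 21/2
a_2 = 3: 73/7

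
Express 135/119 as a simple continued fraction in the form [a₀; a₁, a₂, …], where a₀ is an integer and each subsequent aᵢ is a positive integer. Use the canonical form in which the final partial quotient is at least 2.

[1; 7, 2, 3, 2]

Apply division with remainder until the remainder is 0:
⌊135/119⌋ = 1, remainder 16
⌊119/16⌋ = 7, remainder 7
⌊16/7⌋ = 2, remainder 2
⌊7/2⌋ = 3, remainder 1
⌊2/1⌋ = 2, remainder 0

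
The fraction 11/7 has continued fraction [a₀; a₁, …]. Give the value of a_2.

1

Run the Euclidean algorithm, recording each quotient:
⌊11/7⌋ = 1, remainder 4
⌊7/4⌋ = 1, remainder 3
⌊4/3⌋ = 1, remainder 1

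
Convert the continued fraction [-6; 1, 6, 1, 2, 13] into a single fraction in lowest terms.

a_0 = -6: -6/1
a_1 = 1: -5/1
a_2 = 6: -36/7
a_3 = 1: -41/8
a_4 = 2: -118/23
a_5 = 13: -1575/307

-1575/307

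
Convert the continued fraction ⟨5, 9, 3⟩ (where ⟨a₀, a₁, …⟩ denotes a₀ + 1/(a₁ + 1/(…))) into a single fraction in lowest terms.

a_0 = 5: 5/1
a_1 = 9: 46/9
a_2 = 3: 143/28

143/28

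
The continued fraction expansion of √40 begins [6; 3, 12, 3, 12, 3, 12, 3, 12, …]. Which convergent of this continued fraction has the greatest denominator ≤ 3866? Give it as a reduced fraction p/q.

a_0 = 6: 6/1  (≤ bound)
a_1 = 3: 19/3  (≤ bound)
a_2 = 12: 234/37  (≤ bound)
a_3 = 3: 721/114  (≤ bound)
a_4 = 12: 8886/1405  (≤ bound)
a_5 = 3: 27379/4329  (> 3866, stop)

8886/1405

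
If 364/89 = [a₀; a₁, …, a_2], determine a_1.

⌊364/89⌋ = 4, remainder 8
⌊89/8⌋ = 11, remainder 1

11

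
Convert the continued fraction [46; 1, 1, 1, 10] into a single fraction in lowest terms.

1493/32

Start with 10.
1 + 1/(10/1) = 1 + 1/10 = 11/10
1 + 1/(11/10) = 1 + 10/11 = 21/11
1 + 1/(21/11) = 1 + 11/21 = 32/21
46 + 1/(32/21) = 46 + 21/32 = 1493/32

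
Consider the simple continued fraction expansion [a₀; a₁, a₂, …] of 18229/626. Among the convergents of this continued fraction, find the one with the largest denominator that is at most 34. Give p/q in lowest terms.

a_0 = 29: 29/1  (≤ bound)
a_1 = 8: 233/8  (≤ bound)
a_2 = 2: 495/17  (≤ bound)
a_3 = 1: 728/25  (≤ bound)
a_4 = 7: 5591/192  (> 34, stop)

728/25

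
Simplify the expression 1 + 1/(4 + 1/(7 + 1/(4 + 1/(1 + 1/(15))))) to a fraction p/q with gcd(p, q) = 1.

2924/2355

Start with 15.
1 + 1/(15/1) = 1 + 1/15 = 16/15
4 + 1/(16/15) = 4 + 15/16 = 79/16
7 + 1/(79/16) = 7 + 16/79 = 569/79
4 + 1/(569/79) = 4 + 79/569 = 2355/569
1 + 1/(2355/569) = 1 + 569/2355 = 2924/2355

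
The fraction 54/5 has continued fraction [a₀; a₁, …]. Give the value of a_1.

1

54 ÷ 5 → quotient 10, remainder 4
5 ÷ 4 → quotient 1, remainder 1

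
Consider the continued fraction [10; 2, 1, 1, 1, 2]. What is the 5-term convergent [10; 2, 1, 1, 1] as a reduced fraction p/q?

a_0 = 10: 10/1
a_1 = 2: 21/2
a_2 = 1: 31/3
a_3 = 1: 52/5
a_4 = 1: 83/8

83/8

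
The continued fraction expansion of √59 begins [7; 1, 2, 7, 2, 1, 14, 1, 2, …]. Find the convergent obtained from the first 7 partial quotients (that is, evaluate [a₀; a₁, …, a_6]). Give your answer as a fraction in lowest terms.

Compute successive convergents:
a_0 = 7: 7/1
a_1 = 1: 8/1
a_2 = 2: 23/3
a_3 = 7: 169/22
a_4 = 2: 361/47
a_5 = 1: 530/69
a_6 = 14: 7781/1013

7781/1013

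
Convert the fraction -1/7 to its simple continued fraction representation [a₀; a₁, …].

⌊-1/7⌋ = -1, remainder 6
⌊7/6⌋ = 1, remainder 1
⌊6/1⌋ = 6, remainder 0

[-1; 1, 6]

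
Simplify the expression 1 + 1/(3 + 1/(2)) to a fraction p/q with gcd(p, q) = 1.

9/7

Starting at the tail and folding back:
Start with 2.
3 + 1/(2/1) = 3 + 1/2 = 7/2
1 + 1/(7/2) = 1 + 2/7 = 9/7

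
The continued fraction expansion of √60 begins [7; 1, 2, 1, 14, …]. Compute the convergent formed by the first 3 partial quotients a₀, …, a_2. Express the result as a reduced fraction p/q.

23/3

a_0 = 7: 7/1
a_1 = 1: 8/1
a_2 = 2: 23/3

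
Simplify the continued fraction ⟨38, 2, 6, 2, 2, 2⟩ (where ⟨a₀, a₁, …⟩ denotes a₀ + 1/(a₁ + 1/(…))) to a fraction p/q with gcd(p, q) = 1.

Starting at the tail and folding back:
Start with 2.
2 + 1/(2/1) = 2 + 1/2 = 5/2
2 + 1/(5/2) = 2 + 2/5 = 12/5
6 + 1/(12/5) = 6 + 5/12 = 77/12
2 + 1/(77/12) = 2 + 12/77 = 166/77
38 + 1/(166/77) = 38 + 77/166 = 6385/166

6385/166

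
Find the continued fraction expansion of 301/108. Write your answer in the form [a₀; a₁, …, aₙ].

Repeatedly divide and take the remainder:
301 ÷ 108 → quotient 2, remainder 85
108 ÷ 85 → quotient 1, remainder 23
85 ÷ 23 → quotient 3, remainder 16
23 ÷ 16 → quotient 1, remainder 7
16 ÷ 7 → quotient 2, remainder 2
7 ÷ 2 → quotient 3, remainder 1
2 ÷ 1 → quotient 2, remainder 0

[2; 1, 3, 1, 2, 3, 2]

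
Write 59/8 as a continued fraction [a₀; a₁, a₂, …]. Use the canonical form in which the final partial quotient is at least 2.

[7; 2, 1, 2]

Apply division with remainder until the remainder is 0:
59 ÷ 8 → quotient 7, remainder 3
8 ÷ 3 → quotient 2, remainder 2
3 ÷ 2 → quotient 1, remainder 1
2 ÷ 1 → quotient 2, remainder 0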